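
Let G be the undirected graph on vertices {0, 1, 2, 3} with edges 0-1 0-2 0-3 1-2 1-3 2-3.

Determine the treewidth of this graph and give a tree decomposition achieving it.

Treewidth 3.
One optimal decomposition is:
Bags: B1 = {0, 1, 2, 3}
Tree: (single bag)

A single bag containing all 4 vertices is trivially a valid decomposition of width 3. On the other hand G contains the 4-clique {0, 1, 2, 3}. A clique must lie in a single bag of any decomposition, so no decomposition can have width below 3. Hence tw(G) = 3 exactly.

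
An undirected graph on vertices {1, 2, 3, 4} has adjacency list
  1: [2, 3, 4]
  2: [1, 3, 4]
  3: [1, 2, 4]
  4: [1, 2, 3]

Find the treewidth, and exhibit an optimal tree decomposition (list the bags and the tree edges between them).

A single bag containing all 4 vertices is trivially a valid decomposition of width 3. Conversely, {1, 2, 3, 4} is a clique of size 4, and the vertices of any clique must share a bag in every tree decomposition; so some bag has ≥ 4 vertices and tw(G) ≥ 3. Combining the bounds, tw(G) = 3.

Treewidth 3.
One such decomposition:
Bags: B1 = {1, 2, 3, 4}
Tree: (single bag)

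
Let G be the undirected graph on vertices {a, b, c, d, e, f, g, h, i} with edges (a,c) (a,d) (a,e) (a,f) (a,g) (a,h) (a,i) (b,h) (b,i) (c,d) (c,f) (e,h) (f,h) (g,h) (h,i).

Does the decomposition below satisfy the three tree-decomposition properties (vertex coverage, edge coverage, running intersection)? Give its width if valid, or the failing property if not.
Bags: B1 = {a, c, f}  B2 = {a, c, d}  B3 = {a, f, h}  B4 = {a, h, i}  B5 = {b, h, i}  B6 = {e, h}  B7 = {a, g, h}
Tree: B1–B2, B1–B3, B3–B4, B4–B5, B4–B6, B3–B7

No — edge (a,e) lies in no bag.

A tree decomposition must satisfy three properties: every vertex lies in some bag; for every edge, both endpoints lie together in some bag; and for every vertex, the bags containing it form a connected subtree. Here edge (a,e) lies in no bag, so the decomposition is invalid.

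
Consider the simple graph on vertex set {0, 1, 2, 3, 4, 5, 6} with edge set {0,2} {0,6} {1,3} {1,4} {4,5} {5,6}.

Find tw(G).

A width-1 tree decomposition is:
Bags: B1 = {0, 2}  B2 = {0, 6}  B3 = {5, 6}  B4 = {4, 5}  B5 = {1, 4}  B6 = {1, 3}
Tree: B1–B2, B2–B3, B3–B4, B4–B5, B5–B6
Each bag holds 2 vertices, so the decomposition has width 1, which upper-bounds the treewidth. Any graph with an edge has treewidth ≥ 1, and G has the edge 2–0. Combining the bounds, tw(G) = 1.

1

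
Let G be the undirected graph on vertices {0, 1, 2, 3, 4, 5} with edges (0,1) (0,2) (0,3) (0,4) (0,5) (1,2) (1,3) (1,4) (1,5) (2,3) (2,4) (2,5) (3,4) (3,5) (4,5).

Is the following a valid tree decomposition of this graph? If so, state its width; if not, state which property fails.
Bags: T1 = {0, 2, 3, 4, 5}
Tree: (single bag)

A tree decomposition must satisfy three properties: every vertex lies in some bag; for every edge, both endpoints lie together in some bag; and for every vertex, the bags containing it form a connected subtree. Here vertex 1 appears in no bag, so the decomposition is invalid.

No — vertex 1 appears in no bag.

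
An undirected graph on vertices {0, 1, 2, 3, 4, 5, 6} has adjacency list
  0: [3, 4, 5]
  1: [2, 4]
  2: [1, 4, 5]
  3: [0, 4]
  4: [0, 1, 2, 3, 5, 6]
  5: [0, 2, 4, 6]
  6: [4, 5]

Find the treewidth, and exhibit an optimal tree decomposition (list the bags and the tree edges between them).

Each bag holds 3 vertices, so the decomposition has width 2, which upper-bounds the treewidth. On the other hand G contains the 3-clique {1, 2, 4}. A clique must lie in a single bag of any decomposition, so no decomposition can have width below 2. Therefore the treewidth is 2.

Treewidth 2.
Bags: B1 = {2, 4, 5}  B2 = {0, 4, 5}  B3 = {4, 5, 6}  B4 = {1, 2, 4}  B5 = {0, 3, 4}
Tree: B1–B2, B1–B3, B1–B4, B2–B5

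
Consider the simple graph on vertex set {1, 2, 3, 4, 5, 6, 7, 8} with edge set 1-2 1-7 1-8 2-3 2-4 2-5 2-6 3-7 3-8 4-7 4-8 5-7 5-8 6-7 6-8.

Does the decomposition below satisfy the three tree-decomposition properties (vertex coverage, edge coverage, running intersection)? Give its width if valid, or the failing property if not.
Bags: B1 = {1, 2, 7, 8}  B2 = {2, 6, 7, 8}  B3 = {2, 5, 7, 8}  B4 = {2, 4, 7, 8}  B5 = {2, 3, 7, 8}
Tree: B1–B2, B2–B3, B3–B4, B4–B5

Yes; width 3.

Checking the three conditions: (i) the bags cover all of {1, 2, 3, 4, 5, 6, 7, 8}; (ii) for each edge, some bag contains both endpoints; (iii) the bags containing any fixed vertex form a subtree. All hold, so the decomposition is valid with width 4 − 1 = 3.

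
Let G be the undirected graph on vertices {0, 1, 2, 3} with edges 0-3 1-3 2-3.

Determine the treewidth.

A width-1 tree decomposition is:
Bags: B1 = {0, 3}  B2 = {2, 3}  B3 = {1, 3}
Tree: B1–B2, B1–B3
Every bag has size at most 2, so the width is 2 − 1 = 1 and tw(G) ≤ 1. Any graph with an edge has treewidth ≥ 1, and G has the edge 3–0. Hence tw(G) = 1 exactly.

1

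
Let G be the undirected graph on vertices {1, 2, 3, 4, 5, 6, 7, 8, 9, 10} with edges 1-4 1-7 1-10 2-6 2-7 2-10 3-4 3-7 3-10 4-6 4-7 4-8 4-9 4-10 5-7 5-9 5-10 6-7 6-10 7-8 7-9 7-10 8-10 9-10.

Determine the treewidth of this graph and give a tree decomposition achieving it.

Each bag holds 4 vertices, so the decomposition has width 3, which upper-bounds the treewidth. On the other hand G contains the 4-clique {2, 6, 7, 10}. A clique must lie in a single bag of any decomposition, so no decomposition can have width below 3. The upper and lower bounds meet at 3, so that is the treewidth.

Treewidth 3.
One optimal decomposition is:
Bags: B1 = {4, 7, 9, 10}  B2 = {3, 4, 7, 10}  B3 = {4, 6, 7, 10}  B4 = {2, 6, 7, 10}  B5 = {5, 7, 9, 10}  B6 = {1, 4, 7, 10}  B7 = {4, 7, 8, 10}
Tree: B1–B2, B2–B3, B3–B4, B1–B5, B3–B6, B2–B7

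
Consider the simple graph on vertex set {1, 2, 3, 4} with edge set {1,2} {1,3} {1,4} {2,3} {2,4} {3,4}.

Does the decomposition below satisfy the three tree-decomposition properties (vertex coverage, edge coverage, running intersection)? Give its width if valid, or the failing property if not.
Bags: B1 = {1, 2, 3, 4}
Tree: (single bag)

Every vertex of G appears in some bag (union = {1, 2, 3, 4}); every edge is covered by a bag; and for each vertex v the set of bags containing v is connected in the bag tree. The decomposition is therefore valid. The largest bag has 4 vertices, so the width is 3.

Yes; width 3.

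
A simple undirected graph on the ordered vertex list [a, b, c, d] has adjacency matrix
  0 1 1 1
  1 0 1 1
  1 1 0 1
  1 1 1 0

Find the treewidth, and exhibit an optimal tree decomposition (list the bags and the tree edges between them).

A single bag containing all 4 vertices is trivially a valid decomposition of width 3. For the lower bound, the 4 vertices {a, b, c, d} are pairwise adjacent, and any tree decomposition puts a clique entirely inside one bag — forcing width ≥ 3. Combining the bounds, tw(G) = 3.

Treewidth 3.
One such decomposition:
Bags: B1 = {a, b, c, d}
Tree: (single bag)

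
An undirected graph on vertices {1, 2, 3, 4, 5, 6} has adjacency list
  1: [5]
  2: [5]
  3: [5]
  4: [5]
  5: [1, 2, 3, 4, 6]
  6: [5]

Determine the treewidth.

1

A width-1 tree decomposition is:
Bags: B1 = {1, 5}  B2 = {2, 5}  B3 = {4, 5}  B4 = {3, 5}  B5 = {5, 6}
Tree: B1–B2, B2–B3, B2–B4, B2–B5
The largest bag has 2 vertices, giving width 1; this decomposition certifies tw(G) ≤ 1. Since G has at least one edge (e.g. 5–1), it is not an edgeless graph, so tw(G) ≥ 1. The upper and lower bounds meet at 1, so that is the treewidth.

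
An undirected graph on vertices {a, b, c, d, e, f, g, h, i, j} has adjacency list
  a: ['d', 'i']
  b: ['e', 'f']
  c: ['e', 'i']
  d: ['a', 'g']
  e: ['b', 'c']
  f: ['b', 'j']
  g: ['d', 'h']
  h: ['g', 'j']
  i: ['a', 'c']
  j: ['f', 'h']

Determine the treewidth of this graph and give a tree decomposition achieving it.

The largest bag has 3 vertices, giving width 2; this decomposition certifies tw(G) ≤ 2. For the lower bound, G contains the cycle g–h–j–f–b–e–c–i–a–d–g, so G is not a forest; only forests have treewidth ≤ 1, hence tw(G) ≥ 2. The upper and lower bounds meet at 2, so that is the treewidth.

Treewidth 2.
Bags: B1 = {g, h, j}  B2 = {f, g, j}  B3 = {b, f, g}  B4 = {b, e, g}  B5 = {c, e, g}  B6 = {c, g, i}  B7 = {a, g, i}  B8 = {a, d, g}
Tree: B1–B2, B2–B3, B3–B4, B4–B5, B5–B6, B6–B7, B7–B8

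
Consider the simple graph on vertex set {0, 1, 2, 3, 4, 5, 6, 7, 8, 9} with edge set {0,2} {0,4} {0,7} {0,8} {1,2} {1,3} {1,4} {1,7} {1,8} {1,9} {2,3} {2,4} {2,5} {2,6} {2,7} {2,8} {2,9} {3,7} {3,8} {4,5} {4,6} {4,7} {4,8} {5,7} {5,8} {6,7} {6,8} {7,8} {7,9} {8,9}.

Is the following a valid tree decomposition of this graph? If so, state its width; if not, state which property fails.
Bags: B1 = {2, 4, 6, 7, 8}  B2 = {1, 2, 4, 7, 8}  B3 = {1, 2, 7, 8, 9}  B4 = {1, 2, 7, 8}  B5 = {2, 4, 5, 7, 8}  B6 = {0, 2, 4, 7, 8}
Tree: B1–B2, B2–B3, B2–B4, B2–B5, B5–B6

A tree decomposition must satisfy three properties: every vertex lies in some bag; for every edge, both endpoints lie together in some bag; and for every vertex, the bags containing it form a connected subtree. Here vertex 3 appears in no bag, so the decomposition is invalid.

No — vertex 3 appears in no bag.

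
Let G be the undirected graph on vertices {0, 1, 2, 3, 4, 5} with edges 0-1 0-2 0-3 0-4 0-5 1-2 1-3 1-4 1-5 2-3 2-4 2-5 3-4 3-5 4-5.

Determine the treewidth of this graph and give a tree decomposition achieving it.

A single bag containing all 6 vertices is trivially a valid decomposition of width 5. For the lower bound, the 6 vertices {0, 1, 2, 3, 4, 5} are pairwise adjacent, and any tree decomposition puts a clique entirely inside one bag — forcing width ≥ 5. The upper and lower bounds meet at 5, so that is the treewidth.

Treewidth 5.
Bags: B1 = {0, 1, 2, 3, 4, 5}
Tree: (single bag)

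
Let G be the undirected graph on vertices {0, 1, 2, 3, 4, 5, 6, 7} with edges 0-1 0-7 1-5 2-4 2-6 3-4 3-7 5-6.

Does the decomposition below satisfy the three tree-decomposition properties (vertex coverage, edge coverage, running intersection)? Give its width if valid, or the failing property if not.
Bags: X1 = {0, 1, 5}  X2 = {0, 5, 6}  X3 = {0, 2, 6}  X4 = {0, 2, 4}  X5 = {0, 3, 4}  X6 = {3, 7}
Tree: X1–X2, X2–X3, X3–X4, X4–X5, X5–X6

A tree decomposition must satisfy three properties: every vertex lies in some bag; for every edge, both endpoints lie together in some bag; and for every vertex, the bags containing it form a connected subtree. Here edge (0,7) lies in no bag, so the decomposition is invalid.

No — edge (0,7) lies in no bag.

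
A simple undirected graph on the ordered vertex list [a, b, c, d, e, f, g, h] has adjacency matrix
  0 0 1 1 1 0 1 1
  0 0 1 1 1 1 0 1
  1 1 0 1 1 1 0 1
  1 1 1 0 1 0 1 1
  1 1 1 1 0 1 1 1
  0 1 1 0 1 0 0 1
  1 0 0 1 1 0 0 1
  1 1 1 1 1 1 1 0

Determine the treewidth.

4

A width-4 tree decomposition is:
Bags: B1 = {b, c, d, e, h}  B2 = {b, c, e, f, h}  B3 = {a, c, d, e, h}  B4 = {a, d, e, g, h}
Tree: B1–B2, B1–B3, B3–B4
Every bag has size at most 5, so the width is 5 − 1 = 4 and tw(G) ≤ 4. On the other hand G contains the 5-clique {a, d, e, g, h}. A clique must lie in a single bag of any decomposition, so no decomposition can have width below 4. The upper and lower bounds meet at 4, so that is the treewidth.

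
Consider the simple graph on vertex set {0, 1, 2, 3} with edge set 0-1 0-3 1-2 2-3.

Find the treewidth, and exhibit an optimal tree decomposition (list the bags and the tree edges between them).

The largest bag has 3 vertices, giving width 2; this decomposition certifies tw(G) ≤ 2. Since 3–0–1–2–3 is a cycle in G, G is not acyclic. Forests are exactly the graphs of treewidth ≤ 1, so tw(G) ≥ 2. Combining the bounds, tw(G) = 2.

Treewidth 2.
One such decomposition:
Bags: B1 = {0, 1, 3}  B2 = {1, 2, 3}
Tree: B1–B2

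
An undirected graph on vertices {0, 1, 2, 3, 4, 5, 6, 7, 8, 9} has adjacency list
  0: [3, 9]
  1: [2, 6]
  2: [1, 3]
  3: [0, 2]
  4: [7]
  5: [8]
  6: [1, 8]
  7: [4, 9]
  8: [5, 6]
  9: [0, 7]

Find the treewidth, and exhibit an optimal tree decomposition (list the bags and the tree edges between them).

Every bag has size at most 2, so the width is 2 − 1 = 1 and tw(G) ≤ 1. Since G has at least one edge (e.g. 5–8), it is not an edgeless graph, so tw(G) ≥ 1. The upper and lower bounds meet at 1, so that is the treewidth.

Treewidth 1.
Bags: B1 = {5, 8}  B2 = {6, 8}  B3 = {1, 6}  B4 = {1, 2}  B5 = {2, 3}  B6 = {0, 3}  B7 = {0, 9}  B8 = {7, 9}  B9 = {4, 7}
Tree: B1–B2, B2–B3, B3–B4, B4–B5, B5–B6, B6–B7, B7–B8, B8–B9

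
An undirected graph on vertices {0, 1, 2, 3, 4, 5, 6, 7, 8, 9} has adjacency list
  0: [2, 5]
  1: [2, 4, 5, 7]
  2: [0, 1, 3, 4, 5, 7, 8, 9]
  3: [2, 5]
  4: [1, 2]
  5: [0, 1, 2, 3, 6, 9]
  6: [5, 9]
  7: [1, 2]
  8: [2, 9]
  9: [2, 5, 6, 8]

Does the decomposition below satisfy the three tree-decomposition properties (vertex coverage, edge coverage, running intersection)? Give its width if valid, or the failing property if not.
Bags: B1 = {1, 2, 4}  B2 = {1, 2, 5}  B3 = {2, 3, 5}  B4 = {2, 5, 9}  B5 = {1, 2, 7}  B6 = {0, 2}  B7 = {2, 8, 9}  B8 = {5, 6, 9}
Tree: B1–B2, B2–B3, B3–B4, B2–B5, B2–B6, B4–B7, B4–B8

A tree decomposition must satisfy three properties: every vertex lies in some bag; for every edge, both endpoints lie together in some bag; and for every vertex, the bags containing it form a connected subtree. Here edge (5,0) lies in no bag, so the decomposition is invalid.

No — edge (5,0) lies in no bag.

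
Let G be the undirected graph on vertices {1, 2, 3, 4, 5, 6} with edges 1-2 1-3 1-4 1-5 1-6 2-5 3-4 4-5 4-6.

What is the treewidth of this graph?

2

A width-2 tree decomposition is:
Bags: B1 = {1, 4, 5}  B2 = {1, 3, 4}  B3 = {1, 4, 6}  B4 = {1, 2, 5}
Tree: B1–B2, B2–B3, B1–B4
Every bag has size at most 3, so the width is 3 − 1 = 2 and tw(G) ≤ 2. For the lower bound, the 3 vertices {1, 2, 5} are pairwise adjacent, and any tree decomposition puts a clique entirely inside one bag — forcing width ≥ 2. Therefore the treewidth is 2.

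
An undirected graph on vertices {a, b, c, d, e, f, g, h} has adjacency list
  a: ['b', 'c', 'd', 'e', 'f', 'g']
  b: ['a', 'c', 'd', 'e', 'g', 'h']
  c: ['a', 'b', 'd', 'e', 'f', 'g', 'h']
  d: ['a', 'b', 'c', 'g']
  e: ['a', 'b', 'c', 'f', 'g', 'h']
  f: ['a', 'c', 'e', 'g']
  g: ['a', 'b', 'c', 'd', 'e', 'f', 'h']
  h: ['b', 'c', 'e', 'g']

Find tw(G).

A width-4 tree decomposition is:
Bags: B1 = {a, c, e, f, g}  B2 = {a, b, c, e, g}  B3 = {b, c, e, g, h}  B4 = {a, b, c, d, g}
Tree: B1–B2, B2–B3, B2–B4
Every bag has size at most 5, so the width is 5 − 1 = 4 and tw(G) ≤ 4. Conversely, {a, c, e, f, g} is a clique of size 5, and the vertices of any clique must share a bag in every tree decomposition; so some bag has ≥ 5 vertices and tw(G) ≥ 4. Hence tw(G) = 4 exactly.

4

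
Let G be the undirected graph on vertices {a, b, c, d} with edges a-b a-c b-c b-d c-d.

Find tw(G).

A width-2 tree decomposition is:
Bags: B1 = {b, c, d}  B2 = {a, b, c}
Tree: B1–B2
Each bag holds 3 vertices, so the decomposition has width 2, which upper-bounds the treewidth. Conversely, {b, c, d} is a clique of size 3, and the vertices of any clique must share a bag in every tree decomposition; so some bag has ≥ 3 vertices and tw(G) ≥ 2. The upper and lower bounds meet at 2, so that is the treewidth.

2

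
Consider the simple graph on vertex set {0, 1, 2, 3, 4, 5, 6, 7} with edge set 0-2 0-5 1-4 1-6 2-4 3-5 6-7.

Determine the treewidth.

A width-1 tree decomposition is:
Bags: B1 = {3, 5}  B2 = {0, 5}  B3 = {0, 2}  B4 = {2, 4}  B5 = {1, 4}  B6 = {1, 6}  B7 = {6, 7}
Tree: B1–B2, B2–B3, B3–B4, B4–B5, B5–B6, B6–B7
Each bag holds 2 vertices, so the decomposition has width 1, which upper-bounds the treewidth. Since G has at least one edge (e.g. 3–5), it is not an edgeless graph, so tw(G) ≥ 1. The upper and lower bounds meet at 1, so that is the treewidth.

1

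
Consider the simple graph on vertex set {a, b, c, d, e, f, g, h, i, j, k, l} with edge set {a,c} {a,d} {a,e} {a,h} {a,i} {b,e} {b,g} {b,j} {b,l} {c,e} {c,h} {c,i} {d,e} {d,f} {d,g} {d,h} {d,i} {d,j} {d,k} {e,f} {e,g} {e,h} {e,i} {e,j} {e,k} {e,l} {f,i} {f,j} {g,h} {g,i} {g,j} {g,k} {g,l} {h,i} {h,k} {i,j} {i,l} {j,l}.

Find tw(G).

A width-4 tree decomposition is:
Bags: B1 = {d, e, g, h, i}  B2 = {a, d, e, h, i}  B3 = {d, e, g, i, j}  B4 = {e, g, i, j, l}  B5 = {a, c, e, h, i}  B6 = {d, e, g, h, k}  B7 = {b, e, g, j, l}  B8 = {d, e, f, i, j}
Tree: B1–B2, B1–B3, B3–B4, B2–B5, B1–B6, B4–B7, B3–B8
Each bag holds 5 vertices, so the decomposition has width 4, which upper-bounds the treewidth. Conversely, {d, e, g, h, k} is a clique of size 5, and the vertices of any clique must share a bag in every tree decomposition; so some bag has ≥ 5 vertices and tw(G) ≥ 4. Therefore the treewidth is 4.

4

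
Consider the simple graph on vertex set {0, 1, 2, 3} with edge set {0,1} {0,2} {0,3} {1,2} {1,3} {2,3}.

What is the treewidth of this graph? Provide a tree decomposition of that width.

A single bag containing all 4 vertices is trivially a valid decomposition of width 3. Conversely, {0, 1, 2, 3} is a clique of size 4, and the vertices of any clique must share a bag in every tree decomposition; so some bag has ≥ 4 vertices and tw(G) ≥ 3. Hence tw(G) = 3 exactly.

Treewidth 3.
One such decomposition:
Bags: B1 = {0, 1, 2, 3}
Tree: (single bag)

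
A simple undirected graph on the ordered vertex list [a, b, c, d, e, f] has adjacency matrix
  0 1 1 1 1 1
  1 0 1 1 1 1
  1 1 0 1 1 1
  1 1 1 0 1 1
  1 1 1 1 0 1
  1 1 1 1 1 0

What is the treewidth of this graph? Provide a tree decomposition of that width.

With just one bag of size 6, the width is 6 − 1 = 5, so tw(G) ≤ 5. For the lower bound, the 6 vertices {a, b, c, d, e, f} are pairwise adjacent, and any tree decomposition puts a clique entirely inside one bag — forcing width ≥ 5. Therefore the treewidth is 5.

Treewidth 5.
One such decomposition:
Bags: B1 = {a, b, c, d, e, f}
Tree: (single bag)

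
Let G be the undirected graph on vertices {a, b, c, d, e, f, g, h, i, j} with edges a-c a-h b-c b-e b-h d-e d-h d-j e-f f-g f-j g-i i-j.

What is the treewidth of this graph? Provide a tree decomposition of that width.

Each bag holds 3 vertices, so the decomposition has width 2, which upper-bounds the treewidth. For the lower bound, G contains the cycle c–a–h–b–c, so G is not a forest; only forests have treewidth ≤ 1, hence tw(G) ≥ 2. Hence tw(G) = 2 exactly.

Treewidth 2.
One optimal decomposition is:
Bags: B1 = {a, b, c}  B2 = {a, b, h}  B3 = {b, e, h}  B4 = {d, e, h}  B5 = {d, e, f}  B6 = {d, f, j}  B7 = {f, g, j}  B8 = {g, i, j}
Tree: B1–B2, B2–B3, B3–B4, B4–B5, B5–B6, B6–B7, B7–B8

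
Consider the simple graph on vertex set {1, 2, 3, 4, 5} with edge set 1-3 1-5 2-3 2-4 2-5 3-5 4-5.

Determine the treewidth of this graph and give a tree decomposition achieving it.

The largest bag has 3 vertices, giving width 2; this decomposition certifies tw(G) ≤ 2. For the lower bound, the 3 vertices {1, 3, 5} are pairwise adjacent, and any tree decomposition puts a clique entirely inside one bag — forcing width ≥ 2. Combining the bounds, tw(G) = 2.

Treewidth 2.
Bags: B1 = {2, 3, 5}  B2 = {1, 3, 5}  B3 = {2, 4, 5}
Tree: B1–B2, B1–B3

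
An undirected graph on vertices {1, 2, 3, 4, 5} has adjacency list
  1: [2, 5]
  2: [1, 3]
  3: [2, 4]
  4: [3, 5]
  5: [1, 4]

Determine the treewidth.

A width-2 tree decomposition is:
Bags: B1 = {2, 3, 4}  B2 = {2, 4, 5}  B3 = {1, 2, 5}
Tree: B1–B2, B2–B3
Every bag has size at most 3, so the width is 3 − 1 = 2 and tw(G) ≤ 2. Since 2–3–4–5–1–2 is a cycle in G, G is not acyclic. Forests are exactly the graphs of treewidth ≤ 1, so tw(G) ≥ 2. Hence tw(G) = 2 exactly.

2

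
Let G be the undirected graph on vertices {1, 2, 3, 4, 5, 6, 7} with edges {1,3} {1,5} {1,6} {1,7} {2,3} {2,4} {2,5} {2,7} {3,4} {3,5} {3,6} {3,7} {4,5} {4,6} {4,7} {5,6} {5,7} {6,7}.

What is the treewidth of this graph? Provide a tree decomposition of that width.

Treewidth 4.
One optimal decomposition is:
Bags: B1 = {3, 4, 5, 6, 7}  B2 = {2, 3, 4, 5, 7}  B3 = {1, 3, 5, 6, 7}
Tree: B1–B2, B1–B3

Every bag has size at most 5, so the width is 5 − 1 = 4 and tw(G) ≤ 4. On the other hand G contains the 5-clique {1, 3, 5, 6, 7}. A clique must lie in a single bag of any decomposition, so no decomposition can have width below 4. Therefore the treewidth is 4.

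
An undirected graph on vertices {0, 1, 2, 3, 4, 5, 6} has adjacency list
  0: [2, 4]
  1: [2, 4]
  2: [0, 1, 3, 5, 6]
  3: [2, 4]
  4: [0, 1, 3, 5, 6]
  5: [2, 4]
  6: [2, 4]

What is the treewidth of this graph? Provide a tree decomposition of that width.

Treewidth 2.
Bags: B1 = {2, 4, 6}  B2 = {0, 2, 4}  B3 = {2, 4, 5}  B4 = {2, 3, 4}  B5 = {1, 2, 4}
Tree: B1–B2, B2–B3, B3–B4, B4–B5

The largest bag has 3 vertices, giving width 2; this decomposition certifies tw(G) ≤ 2. The edges 4–6–2–0–4 form a cycle, so G is not a tree and its treewidth is at least 2. Therefore the treewidth is 2.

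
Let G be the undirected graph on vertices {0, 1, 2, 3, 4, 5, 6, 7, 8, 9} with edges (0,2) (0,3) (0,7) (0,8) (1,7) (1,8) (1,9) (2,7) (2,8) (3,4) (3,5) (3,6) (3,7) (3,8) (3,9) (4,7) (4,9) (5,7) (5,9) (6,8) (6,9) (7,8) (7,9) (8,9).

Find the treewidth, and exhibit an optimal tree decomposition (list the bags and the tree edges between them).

Each bag holds 4 vertices, so the decomposition has width 3, which upper-bounds the treewidth. Conversely, {3, 6, 8, 9} is a clique of size 4, and the vertices of any clique must share a bag in every tree decomposition; so some bag has ≥ 4 vertices and tw(G) ≥ 3. Hence tw(G) = 3 exactly.

Treewidth 3.
Bags: B1 = {3, 7, 8, 9}  B2 = {3, 5, 7, 9}  B3 = {0, 3, 7, 8}  B4 = {3, 6, 8, 9}  B5 = {1, 7, 8, 9}  B6 = {0, 2, 7, 8}  B7 = {3, 4, 7, 9}
Tree: B1–B2, B1–B3, B1–B4, B1–B5, B3–B6, B2–B7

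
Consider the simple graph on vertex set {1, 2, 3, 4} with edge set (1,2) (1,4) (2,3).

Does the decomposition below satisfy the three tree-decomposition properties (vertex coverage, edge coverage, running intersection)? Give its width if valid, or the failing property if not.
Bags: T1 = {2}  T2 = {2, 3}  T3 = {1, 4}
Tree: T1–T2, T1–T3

No — edge (1,2) lies in no bag.

A tree decomposition must satisfy three properties: every vertex lies in some bag; for every edge, both endpoints lie together in some bag; and for every vertex, the bags containing it form a connected subtree. Here edge (1,2) lies in no bag, so the decomposition is invalid.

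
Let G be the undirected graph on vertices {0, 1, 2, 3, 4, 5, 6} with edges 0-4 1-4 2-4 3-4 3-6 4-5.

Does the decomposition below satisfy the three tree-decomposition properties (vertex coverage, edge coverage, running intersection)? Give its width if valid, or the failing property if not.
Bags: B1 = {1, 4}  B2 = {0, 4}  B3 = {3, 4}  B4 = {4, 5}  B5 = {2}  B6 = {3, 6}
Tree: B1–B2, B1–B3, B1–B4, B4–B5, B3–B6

A tree decomposition must satisfy three properties: every vertex lies in some bag; for every edge, both endpoints lie together in some bag; and for every vertex, the bags containing it form a connected subtree. Here edge (4,2) lies in no bag, so the decomposition is invalid.

No — edge (4,2) lies in no bag.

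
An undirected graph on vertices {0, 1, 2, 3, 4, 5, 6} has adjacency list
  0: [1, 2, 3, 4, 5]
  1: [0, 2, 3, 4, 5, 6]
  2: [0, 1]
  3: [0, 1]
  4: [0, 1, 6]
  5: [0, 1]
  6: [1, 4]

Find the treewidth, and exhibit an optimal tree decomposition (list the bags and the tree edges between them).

The largest bag has 3 vertices, giving width 2; this decomposition certifies tw(G) ≤ 2. On the other hand G contains the 3-clique {0, 1, 2}. A clique must lie in a single bag of any decomposition, so no decomposition can have width below 2. The upper and lower bounds meet at 2, so that is the treewidth.

Treewidth 2.
One optimal decomposition is:
Bags: B1 = {0, 1, 2}  B2 = {0, 1, 5}  B3 = {0, 1, 4}  B4 = {1, 4, 6}  B5 = {0, 1, 3}
Tree: B1–B2, B2–B3, B3–B4, B1–B5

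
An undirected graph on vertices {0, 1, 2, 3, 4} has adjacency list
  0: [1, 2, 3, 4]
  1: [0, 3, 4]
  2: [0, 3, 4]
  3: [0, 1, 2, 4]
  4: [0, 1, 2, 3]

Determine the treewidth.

3

A width-3 tree decomposition is:
Bags: B1 = {0, 2, 3, 4}  B2 = {0, 1, 3, 4}
Tree: B1–B2
Every bag has size at most 4, so the width is 4 − 1 = 3 and tw(G) ≤ 3. Conversely, {0, 1, 3, 4} is a clique of size 4, and the vertices of any clique must share a bag in every tree decomposition; so some bag has ≥ 4 vertices and tw(G) ≥ 3. Combining the bounds, tw(G) = 3.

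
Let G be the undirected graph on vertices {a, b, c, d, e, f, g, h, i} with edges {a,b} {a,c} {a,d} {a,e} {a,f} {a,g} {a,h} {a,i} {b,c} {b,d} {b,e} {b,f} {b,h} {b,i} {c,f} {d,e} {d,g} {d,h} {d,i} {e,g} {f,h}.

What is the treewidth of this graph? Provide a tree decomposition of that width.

Treewidth 3.
One such decomposition:
Bags: B1 = {a, d, e, g}  B2 = {a, b, d, e}  B3 = {a, b, d, h}  B4 = {a, b, f, h}  B5 = {a, b, c, f}  B6 = {a, b, d, i}
Tree: B1–B2, B2–B3, B3–B4, B4–B5, B2–B6

The largest bag has 4 vertices, giving width 3; this decomposition certifies tw(G) ≤ 3. Conversely, {a, d, e, g} is a clique of size 4, and the vertices of any clique must share a bag in every tree decomposition; so some bag has ≥ 4 vertices and tw(G) ≥ 3. Hence tw(G) = 3 exactly.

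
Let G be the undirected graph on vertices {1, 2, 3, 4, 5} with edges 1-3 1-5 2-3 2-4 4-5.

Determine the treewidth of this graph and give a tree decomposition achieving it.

Treewidth 2.
One such decomposition:
Bags: B1 = {2, 3, 4}  B2 = {1, 3, 4}  B3 = {1, 4, 5}
Tree: B1–B2, B2–B3

Every bag has size at most 3, so the width is 3 − 1 = 2 and tw(G) ≤ 2. For the lower bound, G contains the cycle 4–2–3–1–5–4, so G is not a forest; only forests have treewidth ≤ 1, hence tw(G) ≥ 2. Combining the bounds, tw(G) = 2.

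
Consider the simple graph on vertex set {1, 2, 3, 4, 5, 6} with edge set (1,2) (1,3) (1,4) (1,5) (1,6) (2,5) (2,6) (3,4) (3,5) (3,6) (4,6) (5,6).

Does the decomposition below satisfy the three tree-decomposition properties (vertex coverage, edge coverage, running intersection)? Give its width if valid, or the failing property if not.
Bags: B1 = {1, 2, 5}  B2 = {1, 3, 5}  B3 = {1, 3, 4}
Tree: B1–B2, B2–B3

No — vertex 6 appears in no bag.

A tree decomposition must satisfy three properties: every vertex lies in some bag; for every edge, both endpoints lie together in some bag; and for every vertex, the bags containing it form a connected subtree. Here vertex 6 appears in no bag, so the decomposition is invalid.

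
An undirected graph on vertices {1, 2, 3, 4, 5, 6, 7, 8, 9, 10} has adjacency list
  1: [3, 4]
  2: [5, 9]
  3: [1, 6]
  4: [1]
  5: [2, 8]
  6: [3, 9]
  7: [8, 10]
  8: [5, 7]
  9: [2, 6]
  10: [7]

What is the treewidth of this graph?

1

A width-1 tree decomposition is:
Bags: B1 = {1, 4}  B2 = {1, 3}  B3 = {3, 6}  B4 = {6, 9}  B5 = {2, 9}  B6 = {2, 5}  B7 = {5, 8}  B8 = {7, 8}  B9 = {7, 10}
Tree: B1–B2, B2–B3, B3–B4, B4–B5, B5–B6, B6–B7, B7–B8, B8–B9
Each bag holds 2 vertices, so the decomposition has width 1, which upper-bounds the treewidth. G has an edge, so its treewidth is at least 1. Combining the bounds, tw(G) = 1.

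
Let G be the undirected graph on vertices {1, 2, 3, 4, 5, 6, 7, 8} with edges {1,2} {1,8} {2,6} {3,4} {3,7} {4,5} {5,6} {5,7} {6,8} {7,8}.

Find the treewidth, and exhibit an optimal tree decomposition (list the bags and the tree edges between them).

The largest bag has 3 vertices, giving width 2; this decomposition certifies tw(G) ≤ 2. Since 1–2–6–8–1 is a cycle in G, G is not acyclic. Forests are exactly the graphs of treewidth ≤ 1, so tw(G) ≥ 2. Combining the bounds, tw(G) = 2.

Treewidth 2.
One such decomposition:
Bags: B1 = {1, 2, 8}  B2 = {2, 6, 8}  B3 = {6, 7, 8}  B4 = {5, 6, 7}  B5 = {3, 5, 7}  B6 = {3, 4, 5}
Tree: B1–B2, B2–B3, B3–B4, B4–B5, B5–B6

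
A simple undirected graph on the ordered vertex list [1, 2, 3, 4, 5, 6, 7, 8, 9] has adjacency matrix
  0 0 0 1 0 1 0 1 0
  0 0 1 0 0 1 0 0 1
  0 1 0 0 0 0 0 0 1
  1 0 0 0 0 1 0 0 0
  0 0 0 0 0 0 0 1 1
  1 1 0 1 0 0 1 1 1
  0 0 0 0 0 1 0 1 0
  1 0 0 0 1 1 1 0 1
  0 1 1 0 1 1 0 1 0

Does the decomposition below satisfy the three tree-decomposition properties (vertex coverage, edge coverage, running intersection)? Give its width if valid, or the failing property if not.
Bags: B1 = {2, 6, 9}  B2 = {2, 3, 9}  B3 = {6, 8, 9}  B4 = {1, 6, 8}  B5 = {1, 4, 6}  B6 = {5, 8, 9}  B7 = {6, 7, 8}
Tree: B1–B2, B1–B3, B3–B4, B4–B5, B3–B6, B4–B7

Yes; width 2.

Vertex coverage: the bags together contain {1, 2, 3, 4, 5, 6, 7, 8, 9}, the full vertex set. Edge coverage: each edge of G has both endpoints in at least one bag. Running intersection: for every vertex, the bags containing it form a connected subtree. All three properties hold, so this is a valid tree decomposition of width max|bag| − 1 = 2, and hence tw(G) ≤ 2.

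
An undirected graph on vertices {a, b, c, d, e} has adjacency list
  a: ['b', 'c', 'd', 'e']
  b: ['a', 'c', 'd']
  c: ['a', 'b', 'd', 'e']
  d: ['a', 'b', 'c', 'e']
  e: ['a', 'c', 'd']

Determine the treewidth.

A width-3 tree decomposition is:
Bags: B1 = {a, c, d, e}  B2 = {a, b, c, d}
Tree: B1–B2
The largest bag has 4 vertices, giving width 3; this decomposition certifies tw(G) ≤ 3. For the lower bound, the 4 vertices {a, c, d, e} are pairwise adjacent, and any tree decomposition puts a clique entirely inside one bag — forcing width ≥ 3. Hence tw(G) = 3 exactly.

3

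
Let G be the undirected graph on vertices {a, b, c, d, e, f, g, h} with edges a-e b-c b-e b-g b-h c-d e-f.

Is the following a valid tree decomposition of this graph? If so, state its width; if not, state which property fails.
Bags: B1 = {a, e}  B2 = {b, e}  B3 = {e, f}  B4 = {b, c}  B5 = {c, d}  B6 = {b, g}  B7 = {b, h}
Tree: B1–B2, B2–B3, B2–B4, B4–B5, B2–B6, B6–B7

Vertex coverage: the bags together contain {a, b, c, d, e, f, g, h}, the full vertex set. Edge coverage: each edge of G has both endpoints in at least one bag. Running intersection: for every vertex, the bags containing it form a connected subtree. All three properties hold, so this is a valid tree decomposition of width max|bag| − 1 = 1, and hence tw(G) ≤ 1.

Yes; width 1.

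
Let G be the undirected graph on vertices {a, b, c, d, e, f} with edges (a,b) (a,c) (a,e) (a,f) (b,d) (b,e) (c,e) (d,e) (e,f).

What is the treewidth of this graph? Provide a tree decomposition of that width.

Treewidth 2.
One such decomposition:
Bags: B1 = {b, d, e}  B2 = {a, b, e}  B3 = {a, c, e}  B4 = {a, e, f}
Tree: B1–B2, B2–B3, B3–B4

Each bag holds 3 vertices, so the decomposition has width 2, which upper-bounds the treewidth. On the other hand G contains the 3-clique {b, d, e}. A clique must lie in a single bag of any decomposition, so no decomposition can have width below 2. Combining the bounds, tw(G) = 2.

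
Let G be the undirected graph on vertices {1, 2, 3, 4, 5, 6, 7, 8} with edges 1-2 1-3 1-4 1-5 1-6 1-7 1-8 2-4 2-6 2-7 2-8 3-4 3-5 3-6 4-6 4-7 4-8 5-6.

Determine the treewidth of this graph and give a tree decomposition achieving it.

The largest bag has 4 vertices, giving width 3; this decomposition certifies tw(G) ≤ 3. For the lower bound, the 4 vertices {1, 2, 4, 8} are pairwise adjacent, and any tree decomposition puts a clique entirely inside one bag — forcing width ≥ 3. Combining the bounds, tw(G) = 3.

Treewidth 3.
One such decomposition:
Bags: B1 = {1, 3, 4, 6}  B2 = {1, 2, 4, 6}  B3 = {1, 2, 4, 7}  B4 = {1, 2, 4, 8}  B5 = {1, 3, 5, 6}
Tree: B1–B2, B2–B3, B3–B4, B1–B5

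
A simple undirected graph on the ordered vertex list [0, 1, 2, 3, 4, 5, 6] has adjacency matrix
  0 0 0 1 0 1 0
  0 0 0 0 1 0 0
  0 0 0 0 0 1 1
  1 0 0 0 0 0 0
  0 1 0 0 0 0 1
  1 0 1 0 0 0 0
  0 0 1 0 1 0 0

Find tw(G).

1

A width-1 tree decomposition is:
Bags: B1 = {1, 4}  B2 = {4, 6}  B3 = {2, 6}  B4 = {2, 5}  B5 = {0, 5}  B6 = {0, 3}
Tree: B1–B2, B2–B3, B3–B4, B4–B5, B5–B6
Each bag holds 2 vertices, so the decomposition has width 1, which upper-bounds the treewidth. G has an edge, so its treewidth is at least 1. Hence tw(G) = 1 exactly.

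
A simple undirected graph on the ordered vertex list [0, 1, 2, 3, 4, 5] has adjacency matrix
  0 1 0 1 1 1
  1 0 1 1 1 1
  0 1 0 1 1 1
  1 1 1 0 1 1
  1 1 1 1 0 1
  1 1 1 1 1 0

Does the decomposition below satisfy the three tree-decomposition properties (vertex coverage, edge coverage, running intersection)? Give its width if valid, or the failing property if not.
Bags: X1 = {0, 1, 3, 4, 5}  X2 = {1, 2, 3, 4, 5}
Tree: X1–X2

Yes; width 4.

Every vertex of G appears in some bag (union = {0, 1, 2, 3, 4, 5}); every edge is covered by a bag; and for each vertex v the set of bags containing v is connected in the bag tree. The decomposition is therefore valid. The largest bag has 5 vertices, so the width is 4.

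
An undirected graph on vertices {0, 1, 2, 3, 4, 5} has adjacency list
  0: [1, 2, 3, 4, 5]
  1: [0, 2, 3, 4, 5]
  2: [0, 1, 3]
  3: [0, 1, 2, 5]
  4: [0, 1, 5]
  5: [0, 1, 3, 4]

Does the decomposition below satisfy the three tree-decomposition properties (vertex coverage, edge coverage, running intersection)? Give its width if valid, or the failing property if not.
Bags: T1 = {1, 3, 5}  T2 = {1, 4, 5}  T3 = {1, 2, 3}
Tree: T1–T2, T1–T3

A tree decomposition must satisfy three properties: every vertex lies in some bag; for every edge, both endpoints lie together in some bag; and for every vertex, the bags containing it form a connected subtree. Here vertex 0 appears in no bag, so the decomposition is invalid.

No — vertex 0 appears in no bag.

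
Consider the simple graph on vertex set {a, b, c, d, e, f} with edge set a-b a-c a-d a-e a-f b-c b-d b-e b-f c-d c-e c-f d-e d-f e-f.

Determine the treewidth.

A width-5 tree decomposition is:
Bags: B1 = {a, b, c, d, e, f}
Tree: (single bag)
A single bag containing all 6 vertices is trivially a valid decomposition of width 5. Conversely, {a, b, c, d, e, f} is a clique of size 6, and the vertices of any clique must share a bag in every tree decomposition; so some bag has ≥ 6 vertices and tw(G) ≥ 5. The upper and lower bounds meet at 5, so that is the treewidth.

5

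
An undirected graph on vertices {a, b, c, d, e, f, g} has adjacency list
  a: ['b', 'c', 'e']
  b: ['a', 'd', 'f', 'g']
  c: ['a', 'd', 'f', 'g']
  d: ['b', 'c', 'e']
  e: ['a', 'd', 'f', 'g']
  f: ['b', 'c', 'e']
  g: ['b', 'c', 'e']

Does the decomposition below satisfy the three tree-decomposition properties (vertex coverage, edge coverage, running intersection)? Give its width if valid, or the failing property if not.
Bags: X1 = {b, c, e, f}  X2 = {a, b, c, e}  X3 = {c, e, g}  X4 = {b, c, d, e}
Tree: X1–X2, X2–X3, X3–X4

A tree decomposition must satisfy three properties: every vertex lies in some bag; for every edge, both endpoints lie together in some bag; and for every vertex, the bags containing it form a connected subtree. Here edge (b,g) lies in no bag, so the decomposition is invalid.

No — edge (b,g) lies in no bag.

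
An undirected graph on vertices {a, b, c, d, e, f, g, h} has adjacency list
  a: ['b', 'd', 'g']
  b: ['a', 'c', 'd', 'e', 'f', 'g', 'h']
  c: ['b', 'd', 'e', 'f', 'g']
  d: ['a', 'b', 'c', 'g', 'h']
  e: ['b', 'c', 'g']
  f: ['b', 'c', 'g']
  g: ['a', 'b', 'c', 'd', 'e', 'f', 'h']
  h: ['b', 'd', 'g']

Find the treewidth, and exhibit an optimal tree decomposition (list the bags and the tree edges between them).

Every bag has size at most 4, so the width is 4 − 1 = 3 and tw(G) ≤ 3. Conversely, {b, d, g, h} is a clique of size 4, and the vertices of any clique must share a bag in every tree decomposition; so some bag has ≥ 4 vertices and tw(G) ≥ 3. Therefore the treewidth is 3.

Treewidth 3.
Bags: B1 = {b, d, g, h}  B2 = {b, c, d, g}  B3 = {a, b, d, g}  B4 = {b, c, f, g}  B5 = {b, c, e, g}
Tree: B1–B2, B1–B3, B2–B4, B2–B5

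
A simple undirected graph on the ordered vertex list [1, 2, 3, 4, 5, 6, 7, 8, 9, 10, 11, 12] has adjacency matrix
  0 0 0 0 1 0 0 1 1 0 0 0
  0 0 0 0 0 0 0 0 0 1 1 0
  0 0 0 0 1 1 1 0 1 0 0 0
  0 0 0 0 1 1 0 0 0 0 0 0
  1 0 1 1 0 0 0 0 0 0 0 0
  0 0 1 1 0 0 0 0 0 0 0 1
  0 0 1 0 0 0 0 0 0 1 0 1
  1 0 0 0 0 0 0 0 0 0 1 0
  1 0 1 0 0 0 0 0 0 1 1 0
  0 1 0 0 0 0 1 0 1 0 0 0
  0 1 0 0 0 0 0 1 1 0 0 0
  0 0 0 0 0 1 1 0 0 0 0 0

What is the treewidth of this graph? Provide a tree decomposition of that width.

The largest bag has 4 vertices, giving width 3; this decomposition certifies tw(G) ≤ 3. For the lower bound: the 4 vertex sets {4,6,12}, {7}, {3}, {1,5,9,10} are disjoint, each induces a connected subgraph, and every pair is joined by at least one edge of G. Contracting each set to a single vertex therefore yields K_{4} as a minor, and since treewidth is minor-monotone, tw(G) ≥ tw(K_{4}) = 3. Hence tw(G) = 3 exactly.

Treewidth 3.
One optimal decomposition is:
Bags: B1 = {4, 6, 7, 12}  B2 = {3, 4, 6, 7}  B3 = {3, 4, 5, 7}  B4 = {3, 5, 7, 10}  B5 = {3, 5, 9, 10}  B6 = {1, 5, 9, 10}  B7 = {1, 2, 9, 10}  B8 = {1, 2, 9, 11}  B9 = {1, 2, 8, 11}
Tree: B1–B2, B2–B3, B3–B4, B4–B5, B5–B6, B6–B7, B7–B8, B8–B9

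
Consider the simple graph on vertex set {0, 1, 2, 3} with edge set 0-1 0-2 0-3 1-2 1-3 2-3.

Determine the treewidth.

A width-3 tree decomposition is:
Bags: B1 = {0, 1, 2, 3}
Tree: (single bag)
A single bag containing all 4 vertices is trivially a valid decomposition of width 3. Conversely, {0, 1, 2, 3} is a clique of size 4, and the vertices of any clique must share a bag in every tree decomposition; so some bag has ≥ 4 vertices and tw(G) ≥ 3. Hence tw(G) = 3 exactly.

3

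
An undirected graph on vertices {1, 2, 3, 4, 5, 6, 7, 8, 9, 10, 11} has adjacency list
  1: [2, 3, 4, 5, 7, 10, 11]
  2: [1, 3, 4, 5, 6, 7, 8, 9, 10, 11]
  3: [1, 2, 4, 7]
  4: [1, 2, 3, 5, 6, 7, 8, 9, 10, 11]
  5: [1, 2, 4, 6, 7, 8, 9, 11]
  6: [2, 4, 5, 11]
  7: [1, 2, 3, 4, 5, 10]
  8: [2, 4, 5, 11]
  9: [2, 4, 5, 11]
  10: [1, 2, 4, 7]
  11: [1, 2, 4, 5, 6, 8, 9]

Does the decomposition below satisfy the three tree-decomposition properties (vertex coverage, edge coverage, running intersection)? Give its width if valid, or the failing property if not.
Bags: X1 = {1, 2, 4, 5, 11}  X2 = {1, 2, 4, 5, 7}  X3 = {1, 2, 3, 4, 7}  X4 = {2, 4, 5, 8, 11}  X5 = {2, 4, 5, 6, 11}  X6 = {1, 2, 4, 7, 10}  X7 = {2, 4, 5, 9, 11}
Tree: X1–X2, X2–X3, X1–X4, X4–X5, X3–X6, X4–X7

Yes; width 4.

Checking the three conditions: (i) the bags cover all of {1, 2, 3, 4, 5, 6, 7, 8, 9, 10, 11}; (ii) for each edge, some bag contains both endpoints; (iii) the bags containing any fixed vertex form a subtree. All hold, so the decomposition is valid with width 5 − 1 = 4.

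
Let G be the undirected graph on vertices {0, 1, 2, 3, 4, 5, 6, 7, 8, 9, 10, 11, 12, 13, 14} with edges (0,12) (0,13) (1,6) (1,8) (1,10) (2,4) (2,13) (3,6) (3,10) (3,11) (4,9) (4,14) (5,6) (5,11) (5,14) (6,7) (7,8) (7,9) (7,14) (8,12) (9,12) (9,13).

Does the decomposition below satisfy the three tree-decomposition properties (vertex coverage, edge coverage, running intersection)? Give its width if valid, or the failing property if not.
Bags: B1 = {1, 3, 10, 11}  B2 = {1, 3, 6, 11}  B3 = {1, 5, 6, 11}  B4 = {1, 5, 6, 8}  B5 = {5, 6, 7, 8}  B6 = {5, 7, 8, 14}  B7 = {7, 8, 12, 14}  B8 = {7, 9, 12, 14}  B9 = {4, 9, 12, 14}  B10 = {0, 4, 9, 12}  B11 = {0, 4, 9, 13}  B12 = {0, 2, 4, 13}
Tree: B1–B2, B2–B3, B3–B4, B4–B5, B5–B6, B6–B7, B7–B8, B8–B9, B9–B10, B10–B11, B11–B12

Checking the three conditions: (i) the bags cover all of {0, 1, 2, 3, 4, 5, 6, 7, 8, 9, 10, 11, 12, 13, 14}; (ii) for each edge, some bag contains both endpoints; (iii) the bags containing any fixed vertex form a subtree. All hold, so the decomposition is valid with width 4 − 1 = 3.

Yes; width 3.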